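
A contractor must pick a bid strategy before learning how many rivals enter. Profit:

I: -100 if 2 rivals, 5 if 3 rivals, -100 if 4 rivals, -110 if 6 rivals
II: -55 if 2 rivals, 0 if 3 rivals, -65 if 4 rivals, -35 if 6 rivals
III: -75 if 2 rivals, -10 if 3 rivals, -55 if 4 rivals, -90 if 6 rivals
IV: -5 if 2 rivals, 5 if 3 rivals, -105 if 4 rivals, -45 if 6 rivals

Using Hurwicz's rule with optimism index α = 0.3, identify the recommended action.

II

I: 0.3·5 + 0.7·(-110) = -75.5
II: 0.3·0 + 0.7·(-65) = -45.5
III: 0.3·(-10) + 0.7·(-90) = -66
IV: 0.3·5 + 0.7·(-105) = -72
Highest Hurwicz score = -45.5 → II.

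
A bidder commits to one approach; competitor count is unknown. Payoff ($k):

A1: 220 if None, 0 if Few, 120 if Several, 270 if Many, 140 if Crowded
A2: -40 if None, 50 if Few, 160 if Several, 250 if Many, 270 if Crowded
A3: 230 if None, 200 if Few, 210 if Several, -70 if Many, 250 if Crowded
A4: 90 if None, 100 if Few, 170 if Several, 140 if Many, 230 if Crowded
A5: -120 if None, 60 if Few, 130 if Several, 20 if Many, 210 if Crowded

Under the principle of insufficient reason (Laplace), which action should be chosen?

A3

Row averages: A1=150, A2=138, A3=164, A4=146, A5=60
Highest average = 164 → A3.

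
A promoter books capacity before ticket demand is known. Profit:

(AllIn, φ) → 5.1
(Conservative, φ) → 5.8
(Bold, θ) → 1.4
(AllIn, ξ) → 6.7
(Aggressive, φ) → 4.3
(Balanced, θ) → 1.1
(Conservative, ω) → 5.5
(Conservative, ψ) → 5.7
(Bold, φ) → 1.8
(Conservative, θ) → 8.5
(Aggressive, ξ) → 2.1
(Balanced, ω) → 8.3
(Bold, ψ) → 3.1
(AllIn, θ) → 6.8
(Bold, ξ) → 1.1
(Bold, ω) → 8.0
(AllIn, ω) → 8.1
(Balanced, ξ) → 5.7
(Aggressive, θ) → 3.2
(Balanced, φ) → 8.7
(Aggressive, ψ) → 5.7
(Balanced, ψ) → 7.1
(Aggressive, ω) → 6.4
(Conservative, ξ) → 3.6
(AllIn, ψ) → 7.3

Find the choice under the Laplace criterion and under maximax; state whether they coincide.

laplace → AllIn; maximax → Balanced (disagree)

Row averages: Conservative=5.82, Balanced=6.18, Aggressive=4.34, Bold=3.08, AllIn=6.8
Highest average = 6.8 → AllIn.
Row maxima: Conservative=8.5, Balanced=8.7, Aggressive=6.4, Bold=8.0, AllIn=8.1
Best best-case = 8.7 → Balanced.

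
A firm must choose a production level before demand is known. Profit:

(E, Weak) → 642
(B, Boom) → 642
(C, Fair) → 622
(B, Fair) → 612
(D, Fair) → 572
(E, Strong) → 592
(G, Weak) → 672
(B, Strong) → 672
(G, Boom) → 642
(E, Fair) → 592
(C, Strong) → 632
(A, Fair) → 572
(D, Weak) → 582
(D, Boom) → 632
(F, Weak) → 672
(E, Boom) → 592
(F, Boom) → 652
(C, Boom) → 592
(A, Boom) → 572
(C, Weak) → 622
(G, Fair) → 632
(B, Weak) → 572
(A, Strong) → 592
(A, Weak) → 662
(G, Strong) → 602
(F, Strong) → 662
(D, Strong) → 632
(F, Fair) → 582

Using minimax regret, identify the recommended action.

Column bests: Weak=672, Fair=632, Strong=672, Boom=652.
A regrets: 10, 60, 80, 80 → max 80
B regrets: 100, 20, 0, 10 → max 100
C regrets: 50, 10, 40, 60 → max 60
D regrets: 90, 60, 40, 20 → max 90
E regrets: 30, 40, 80, 60 → max 80
F regrets: 0, 50, 10, 0 → max 50
G regrets: 0, 0, 70, 10 → max 70
Smallest max regret = 50 → F.

F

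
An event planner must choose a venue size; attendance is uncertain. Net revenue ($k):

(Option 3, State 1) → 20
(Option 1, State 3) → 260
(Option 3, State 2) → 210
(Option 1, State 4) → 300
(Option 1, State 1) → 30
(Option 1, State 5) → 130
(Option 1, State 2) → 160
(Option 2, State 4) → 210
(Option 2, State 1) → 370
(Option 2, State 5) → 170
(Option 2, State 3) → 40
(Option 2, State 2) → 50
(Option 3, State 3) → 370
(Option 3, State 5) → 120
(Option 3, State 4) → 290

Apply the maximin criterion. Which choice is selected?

Row minima: Option 1=30, Option 2=40, Option 3=20
Best worst-case = 40 → Option 2.

Option 2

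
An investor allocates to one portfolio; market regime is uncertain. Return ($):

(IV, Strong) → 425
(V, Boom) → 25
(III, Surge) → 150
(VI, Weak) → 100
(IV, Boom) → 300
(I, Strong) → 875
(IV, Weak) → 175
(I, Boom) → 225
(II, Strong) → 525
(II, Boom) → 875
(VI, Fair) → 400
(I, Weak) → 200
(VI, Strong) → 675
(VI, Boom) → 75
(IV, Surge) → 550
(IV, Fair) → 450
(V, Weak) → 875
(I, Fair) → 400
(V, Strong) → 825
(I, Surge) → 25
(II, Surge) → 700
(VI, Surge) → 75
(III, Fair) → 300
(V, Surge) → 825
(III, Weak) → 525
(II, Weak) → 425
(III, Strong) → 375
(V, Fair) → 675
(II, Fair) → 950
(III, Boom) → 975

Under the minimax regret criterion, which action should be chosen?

II

Column bests: Weak=875, Fair=950, Strong=875, Boom=975, Surge=825.
I regrets: 675, 550, 0, 750, 800 → max 800
II regrets: 450, 0, 350, 100, 125 → max 450
III regrets: 350, 650, 500, 0, 675 → max 675
IV regrets: 700, 500, 450, 675, 275 → max 700
V regrets: 0, 275, 50, 950, 0 → max 950
VI regrets: 775, 550, 200, 900, 750 → max 900
Smallest max regret = 450 → II.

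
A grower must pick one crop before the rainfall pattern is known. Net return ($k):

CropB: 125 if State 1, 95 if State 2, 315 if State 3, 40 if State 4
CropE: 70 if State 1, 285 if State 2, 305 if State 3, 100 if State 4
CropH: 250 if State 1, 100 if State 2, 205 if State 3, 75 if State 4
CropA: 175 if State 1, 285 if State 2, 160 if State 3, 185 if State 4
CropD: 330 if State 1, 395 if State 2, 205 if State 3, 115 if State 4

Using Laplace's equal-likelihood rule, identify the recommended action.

Row averages: CropB=143.75, CropE=190, CropH=157.5, CropA=201.25, CropD=261.25
Highest average = 261.25 → CropD.

CropD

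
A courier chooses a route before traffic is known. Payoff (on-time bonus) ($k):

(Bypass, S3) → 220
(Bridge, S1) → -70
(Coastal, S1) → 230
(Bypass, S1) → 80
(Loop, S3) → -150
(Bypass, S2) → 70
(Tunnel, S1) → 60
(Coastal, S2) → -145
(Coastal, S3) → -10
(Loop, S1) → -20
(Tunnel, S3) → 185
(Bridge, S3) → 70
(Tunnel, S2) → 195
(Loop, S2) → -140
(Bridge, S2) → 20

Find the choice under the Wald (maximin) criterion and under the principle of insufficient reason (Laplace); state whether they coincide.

Row minima: Bridge=-70, Bypass=70, Coastal=-145, Tunnel=60, Loop=-150
Best worst-case = 70 → Bypass.
Row averages: Bridge=20/3, Bypass=370/3, Coastal=25, Tunnel=440/3, Loop=-310/3
Highest average = 440/3 → Tunnel.

maximin → Bypass; laplace → Tunnel (disagree)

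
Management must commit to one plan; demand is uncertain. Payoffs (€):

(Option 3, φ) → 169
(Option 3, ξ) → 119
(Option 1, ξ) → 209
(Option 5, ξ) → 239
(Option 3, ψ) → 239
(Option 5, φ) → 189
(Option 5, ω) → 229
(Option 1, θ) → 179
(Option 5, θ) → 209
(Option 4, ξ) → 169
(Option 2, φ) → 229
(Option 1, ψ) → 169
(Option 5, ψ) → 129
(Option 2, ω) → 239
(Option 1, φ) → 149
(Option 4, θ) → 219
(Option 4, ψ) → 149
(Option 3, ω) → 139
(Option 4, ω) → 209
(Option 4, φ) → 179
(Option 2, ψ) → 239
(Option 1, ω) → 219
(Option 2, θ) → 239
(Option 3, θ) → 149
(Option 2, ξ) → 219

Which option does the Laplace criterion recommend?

Option 2

Row averages: Option 1=185, Option 2=233, Option 3=163, Option 4=185, Option 5=199
Highest average = 233 → Option 2.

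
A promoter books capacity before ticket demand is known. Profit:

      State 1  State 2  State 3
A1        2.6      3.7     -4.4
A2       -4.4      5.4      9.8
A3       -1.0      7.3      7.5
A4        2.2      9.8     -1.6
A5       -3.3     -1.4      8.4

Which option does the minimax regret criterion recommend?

A3

Column bests: State 1=2.6, State 2=9.8, State 3=9.8.
A1 regrets: 0.0, 6.1, 14.2 → max 14.2
A2 regrets: 7.0, 4.4, 0.0 → max 7.0
A3 regrets: 3.6, 2.5, 2.3 → max 3.6
A4 regrets: 0.4, 0.0, 11.4 → max 11.4
A5 regrets: 5.9, 11.2, 1.4 → max 11.2
Smallest max regret = 3.6 → A3.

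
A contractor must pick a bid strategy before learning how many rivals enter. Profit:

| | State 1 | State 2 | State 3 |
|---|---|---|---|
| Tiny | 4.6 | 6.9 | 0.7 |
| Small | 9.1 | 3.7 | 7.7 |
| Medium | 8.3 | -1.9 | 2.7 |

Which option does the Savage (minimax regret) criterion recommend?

Small

Column bests: State 1=9.1, State 2=6.9, State 3=7.7.
Tiny regrets: 4.5, 0.0, 7.0 → max 7.0
Small regrets: 0.0, 3.2, 0.0 → max 3.2
Medium regrets: 0.8, 8.8, 5.0 → max 8.8
Smallest max regret = 3.2 → Small.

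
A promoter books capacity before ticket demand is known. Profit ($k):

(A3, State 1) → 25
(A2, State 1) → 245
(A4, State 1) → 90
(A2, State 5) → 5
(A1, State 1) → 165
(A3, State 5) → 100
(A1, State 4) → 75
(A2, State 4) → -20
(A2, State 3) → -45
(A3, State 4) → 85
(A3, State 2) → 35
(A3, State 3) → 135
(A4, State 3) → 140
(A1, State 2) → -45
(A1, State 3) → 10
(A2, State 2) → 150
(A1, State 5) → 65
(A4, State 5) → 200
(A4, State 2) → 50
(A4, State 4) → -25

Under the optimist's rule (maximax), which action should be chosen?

Row maxima: A1=165, A2=245, A3=135, A4=200
Best best-case = 245 → A2.

A2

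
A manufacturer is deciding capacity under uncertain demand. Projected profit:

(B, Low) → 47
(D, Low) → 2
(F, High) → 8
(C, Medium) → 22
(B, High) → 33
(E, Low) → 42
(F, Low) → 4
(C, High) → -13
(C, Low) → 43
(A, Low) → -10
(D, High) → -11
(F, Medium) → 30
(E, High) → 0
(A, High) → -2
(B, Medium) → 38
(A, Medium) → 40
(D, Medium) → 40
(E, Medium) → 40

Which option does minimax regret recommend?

Column bests: Low=47, Medium=40, High=33.
A regrets: 57, 0, 35 → max 57
B regrets: 0, 2, 0 → max 2
C regrets: 4, 18, 46 → max 46
D regrets: 45, 0, 44 → max 45
E regrets: 5, 0, 33 → max 33
F regrets: 43, 10, 25 → max 43
Smallest max regret = 2 → B.

B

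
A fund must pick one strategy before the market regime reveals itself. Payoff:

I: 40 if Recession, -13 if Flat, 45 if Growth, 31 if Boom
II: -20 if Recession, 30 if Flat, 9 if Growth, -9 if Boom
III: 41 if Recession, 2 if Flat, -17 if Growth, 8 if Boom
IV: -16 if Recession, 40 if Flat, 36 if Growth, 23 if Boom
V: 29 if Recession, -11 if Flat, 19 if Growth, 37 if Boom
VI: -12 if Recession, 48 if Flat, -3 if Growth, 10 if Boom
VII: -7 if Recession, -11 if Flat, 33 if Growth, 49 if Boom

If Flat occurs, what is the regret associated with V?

Best payoff under Flat is 48.
Regret = 48 − (-11) = 59.

59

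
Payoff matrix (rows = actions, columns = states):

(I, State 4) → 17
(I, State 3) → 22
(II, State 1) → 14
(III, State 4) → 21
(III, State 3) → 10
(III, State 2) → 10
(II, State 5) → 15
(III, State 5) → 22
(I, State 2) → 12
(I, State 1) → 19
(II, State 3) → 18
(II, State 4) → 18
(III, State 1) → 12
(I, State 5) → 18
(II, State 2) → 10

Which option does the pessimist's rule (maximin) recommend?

I

Row minima: I=12, II=10, III=10
Best worst-case = 12 → I.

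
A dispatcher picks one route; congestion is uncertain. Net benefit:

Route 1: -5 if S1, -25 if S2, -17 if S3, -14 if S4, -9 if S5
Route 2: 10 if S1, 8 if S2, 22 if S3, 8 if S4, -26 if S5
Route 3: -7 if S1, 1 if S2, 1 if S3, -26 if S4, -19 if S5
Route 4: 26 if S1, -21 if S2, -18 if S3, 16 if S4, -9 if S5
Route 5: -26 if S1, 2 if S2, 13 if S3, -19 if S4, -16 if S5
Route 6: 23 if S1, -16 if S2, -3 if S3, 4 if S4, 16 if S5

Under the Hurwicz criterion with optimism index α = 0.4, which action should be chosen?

Route 1: 0.4·(-5) + 0.6·(-25) = -17
Route 2: 0.4·22 + 0.6·(-26) = -6.8
Route 3: 0.4·1 + 0.6·(-26) = -15.2
Route 4: 0.4·26 + 0.6·(-21) = -2.2
Route 5: 0.4·13 + 0.6·(-26) = -10.4
Route 6: 0.4·23 + 0.6·(-16) = -0.4
Highest Hurwicz score = -0.4 → Route 6.

Route 6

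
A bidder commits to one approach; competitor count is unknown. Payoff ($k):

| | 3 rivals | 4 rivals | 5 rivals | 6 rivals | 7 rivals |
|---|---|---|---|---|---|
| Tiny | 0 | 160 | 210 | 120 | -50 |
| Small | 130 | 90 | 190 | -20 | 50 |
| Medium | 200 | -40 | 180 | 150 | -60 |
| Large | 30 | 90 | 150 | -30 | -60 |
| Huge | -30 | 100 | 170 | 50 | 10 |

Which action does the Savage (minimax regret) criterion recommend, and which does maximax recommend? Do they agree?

minimax regret → Small; maximax → Tiny (disagree)

Column bests: 3 rivals=200, 4 rivals=160, 5 rivals=210, 6 rivals=150, 7 rivals=50.
Tiny regrets: 200, 0, 0, 30, 100 → max 200
Small regrets: 70, 70, 20, 170, 0 → max 170
Medium regrets: 0, 200, 30, 0, 110 → max 200
Large regrets: 170, 70, 60, 180, 110 → max 180
Huge regrets: 230, 60, 40, 100, 40 → max 230
Smallest max regret = 170 → Small.
Row maxima: Tiny=210, Small=190, Medium=200, Large=150, Huge=170
Best best-case = 210 → Tiny.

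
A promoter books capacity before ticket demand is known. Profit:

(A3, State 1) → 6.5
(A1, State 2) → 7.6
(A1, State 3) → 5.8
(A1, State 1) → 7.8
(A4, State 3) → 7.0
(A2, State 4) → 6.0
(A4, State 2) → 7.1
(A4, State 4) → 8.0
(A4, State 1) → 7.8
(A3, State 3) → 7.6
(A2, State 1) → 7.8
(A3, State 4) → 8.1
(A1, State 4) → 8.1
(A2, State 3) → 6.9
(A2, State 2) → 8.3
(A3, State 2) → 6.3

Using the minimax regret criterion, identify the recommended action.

A4

Column bests: State 1=7.8, State 2=8.3, State 3=7.6, State 4=8.1.
A1 regrets: 0.0, 0.7, 1.8, 0.0 → max 1.8
A2 regrets: 0.0, 0.0, 0.7, 2.1 → max 2.1
A3 regrets: 1.3, 2.0, 0.0, 0.0 → max 2.0
A4 regrets: 0.0, 1.2, 0.6, 0.1 → max 1.2
Smallest max regret = 1.2 → A4.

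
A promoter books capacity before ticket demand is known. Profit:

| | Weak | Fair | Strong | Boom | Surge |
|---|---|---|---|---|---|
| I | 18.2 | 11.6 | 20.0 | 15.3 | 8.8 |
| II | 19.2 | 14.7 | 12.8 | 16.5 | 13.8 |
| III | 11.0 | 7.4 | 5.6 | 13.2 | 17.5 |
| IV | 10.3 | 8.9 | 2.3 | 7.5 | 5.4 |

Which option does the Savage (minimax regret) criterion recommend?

Column bests: Weak=19.2, Fair=14.7, Strong=20.0, Boom=16.5, Surge=17.5.
I regrets: 1.0, 3.1, 0.0, 1.2, 8.7 → max 8.7
II regrets: 0.0, 0.0, 7.2, 0.0, 3.7 → max 7.2
III regrets: 8.2, 7.3, 14.4, 3.3, 0.0 → max 14.4
IV regrets: 8.9, 5.8, 17.7, 9.0, 12.1 → max 17.7
Smallest max regret = 7.2 → II.

II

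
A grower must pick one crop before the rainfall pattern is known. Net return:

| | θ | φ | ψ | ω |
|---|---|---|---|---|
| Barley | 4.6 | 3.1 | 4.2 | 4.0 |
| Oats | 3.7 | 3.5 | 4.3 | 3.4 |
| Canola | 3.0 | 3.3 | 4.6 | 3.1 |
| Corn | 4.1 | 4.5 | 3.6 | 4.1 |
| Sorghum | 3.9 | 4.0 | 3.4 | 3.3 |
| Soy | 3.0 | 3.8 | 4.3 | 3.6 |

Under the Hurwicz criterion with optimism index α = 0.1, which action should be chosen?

Barley: 0.1·4.6 + 0.9·3.1 = 3.25
Oats: 0.1·4.3 + 0.9·3.4 = 3.49
Canola: 0.1·4.6 + 0.9·3.0 = 3.16
Corn: 0.1·4.5 + 0.9·3.6 = 3.69
Sorghum: 0.1·4.0 + 0.9·3.3 = 3.37
Soy: 0.1·4.3 + 0.9·3.0 = 3.13
Highest Hurwicz score = 3.69 → Corn.

Corn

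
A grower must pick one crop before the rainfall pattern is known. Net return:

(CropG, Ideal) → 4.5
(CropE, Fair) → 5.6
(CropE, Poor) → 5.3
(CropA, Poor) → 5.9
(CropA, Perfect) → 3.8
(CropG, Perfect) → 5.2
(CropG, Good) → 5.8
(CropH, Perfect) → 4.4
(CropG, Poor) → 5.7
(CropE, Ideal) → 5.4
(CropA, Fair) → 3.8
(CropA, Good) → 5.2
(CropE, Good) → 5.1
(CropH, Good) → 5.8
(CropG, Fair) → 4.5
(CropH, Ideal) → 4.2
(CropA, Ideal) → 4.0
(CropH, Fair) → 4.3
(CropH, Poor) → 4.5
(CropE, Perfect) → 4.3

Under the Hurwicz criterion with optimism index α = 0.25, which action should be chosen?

CropA: 0.25·5.9 + 0.75·3.8 = 4.325
CropG: 0.25·5.8 + 0.75·4.5 = 4.825
CropE: 0.25·5.6 + 0.75·4.3 = 4.625
CropH: 0.25·5.8 + 0.75·4.2 = 4.6
Highest Hurwicz score = 4.825 → CropG.

CropG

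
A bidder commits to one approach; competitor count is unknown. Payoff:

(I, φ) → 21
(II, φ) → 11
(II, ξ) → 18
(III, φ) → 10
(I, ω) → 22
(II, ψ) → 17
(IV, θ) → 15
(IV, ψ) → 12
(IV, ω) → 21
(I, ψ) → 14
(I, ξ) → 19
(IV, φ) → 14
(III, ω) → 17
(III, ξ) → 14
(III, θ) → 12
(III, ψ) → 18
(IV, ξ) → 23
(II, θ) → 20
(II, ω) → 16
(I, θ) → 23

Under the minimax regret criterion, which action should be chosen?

Column bests: θ=23, φ=21, ψ=18, ω=22, ξ=23.
I regrets: 0, 0, 4, 0, 4 → max 4
II regrets: 3, 10, 1, 6, 5 → max 10
III regrets: 11, 11, 0, 5, 9 → max 11
IV regrets: 8, 7, 6, 1, 0 → max 8
Smallest max regret = 4 → I.

I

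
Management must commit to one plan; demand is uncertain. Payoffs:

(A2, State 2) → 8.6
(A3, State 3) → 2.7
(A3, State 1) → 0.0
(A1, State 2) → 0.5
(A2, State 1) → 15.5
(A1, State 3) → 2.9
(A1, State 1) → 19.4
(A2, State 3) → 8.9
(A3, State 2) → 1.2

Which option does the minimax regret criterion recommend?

A2

Column bests: State 1=19.4, State 2=8.6, State 3=8.9.
A1 regrets: 0.0, 8.1, 6.0 → max 8.1
A2 regrets: 3.9, 0.0, 0.0 → max 3.9
A3 regrets: 19.4, 7.4, 6.2 → max 19.4
Smallest max regret = 3.9 → A2.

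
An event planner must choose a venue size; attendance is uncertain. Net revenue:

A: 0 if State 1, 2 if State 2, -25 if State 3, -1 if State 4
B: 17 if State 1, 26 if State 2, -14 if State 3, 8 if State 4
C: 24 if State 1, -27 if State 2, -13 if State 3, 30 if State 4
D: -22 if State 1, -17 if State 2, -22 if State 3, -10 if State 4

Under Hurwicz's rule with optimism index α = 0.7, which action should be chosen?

A: 0.7·2 + 0.3·(-25) = -6.1
B: 0.7·26 + 0.3·(-14) = 14
C: 0.7·30 + 0.3·(-27) = 12.9
D: 0.7·(-10) + 0.3·(-22) = -13.6
Highest Hurwicz score = 14 → B.

B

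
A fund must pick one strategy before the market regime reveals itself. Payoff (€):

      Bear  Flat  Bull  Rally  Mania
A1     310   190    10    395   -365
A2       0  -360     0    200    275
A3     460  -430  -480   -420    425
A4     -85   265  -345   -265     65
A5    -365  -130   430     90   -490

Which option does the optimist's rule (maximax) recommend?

A3

Row maxima: A1=395, A2=275, A3=460, A4=265, A5=430
Best best-case = 460 → A3.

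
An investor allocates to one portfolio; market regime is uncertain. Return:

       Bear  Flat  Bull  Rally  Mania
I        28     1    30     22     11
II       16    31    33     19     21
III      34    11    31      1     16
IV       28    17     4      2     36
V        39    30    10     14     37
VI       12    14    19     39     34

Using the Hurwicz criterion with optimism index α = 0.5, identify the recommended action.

I: 0.5·30 + 0.5·1 = 15.5
II: 0.5·33 + 0.5·16 = 24.5
III: 0.5·34 + 0.5·1 = 17.5
IV: 0.5·36 + 0.5·2 = 19
V: 0.5·39 + 0.5·10 = 24.5
VI: 0.5·39 + 0.5·12 = 25.5
Highest Hurwicz score = 25.5 → VI.

VI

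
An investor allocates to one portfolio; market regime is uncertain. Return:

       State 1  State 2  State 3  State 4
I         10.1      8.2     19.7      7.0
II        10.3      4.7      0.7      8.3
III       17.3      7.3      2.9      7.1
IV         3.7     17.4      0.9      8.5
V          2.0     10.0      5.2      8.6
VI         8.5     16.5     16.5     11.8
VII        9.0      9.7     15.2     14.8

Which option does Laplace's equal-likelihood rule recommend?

VI

Row averages: I=11.25, II=6, III=8.65, IV=7.625, V=6.45, VI=13.325, VII=12.175
Highest average = 13.325 → VI.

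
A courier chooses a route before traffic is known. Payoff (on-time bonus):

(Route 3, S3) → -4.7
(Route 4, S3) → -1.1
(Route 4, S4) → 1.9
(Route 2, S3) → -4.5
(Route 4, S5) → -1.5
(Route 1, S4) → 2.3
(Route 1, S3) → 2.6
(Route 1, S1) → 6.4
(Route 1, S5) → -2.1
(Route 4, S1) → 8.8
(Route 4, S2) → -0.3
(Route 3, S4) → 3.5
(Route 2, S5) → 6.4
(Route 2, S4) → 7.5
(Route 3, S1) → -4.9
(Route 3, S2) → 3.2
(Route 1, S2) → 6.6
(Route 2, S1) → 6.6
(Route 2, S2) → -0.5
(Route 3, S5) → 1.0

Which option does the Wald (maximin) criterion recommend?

Route 4

Row minima: Route 1=-2.1, Route 2=-4.5, Route 3=-4.9, Route 4=-1.5
Best worst-case = -1.5 → Route 4.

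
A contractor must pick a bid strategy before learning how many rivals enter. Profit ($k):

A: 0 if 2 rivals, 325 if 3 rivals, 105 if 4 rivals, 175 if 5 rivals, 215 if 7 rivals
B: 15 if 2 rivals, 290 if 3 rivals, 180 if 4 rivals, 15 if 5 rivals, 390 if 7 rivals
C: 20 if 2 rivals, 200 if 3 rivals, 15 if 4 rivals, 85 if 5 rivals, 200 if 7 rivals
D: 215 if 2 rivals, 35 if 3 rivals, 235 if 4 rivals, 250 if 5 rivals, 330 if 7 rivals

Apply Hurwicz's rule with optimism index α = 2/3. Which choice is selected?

A: 2/3·325 + 1/3·0 = 650/3
B: 2/3·390 + 1/3·15 = 265
C: 2/3·200 + 1/3·15 = 415/3
D: 2/3·330 + 1/3·35 = 695/3
Highest Hurwicz score = 265 → B.

B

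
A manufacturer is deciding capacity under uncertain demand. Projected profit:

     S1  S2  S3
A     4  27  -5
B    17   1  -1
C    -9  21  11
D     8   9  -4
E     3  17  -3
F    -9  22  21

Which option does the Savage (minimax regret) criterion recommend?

Column bests: S1=17, S2=27, S3=21.
A regrets: 13, 0, 26 → max 26
B regrets: 0, 26, 22 → max 26
C regrets: 26, 6, 10 → max 26
D regrets: 9, 18, 25 → max 25
E regrets: 14, 10, 24 → max 24
F regrets: 26, 5, 0 → max 26
Smallest max regret = 24 → E.

E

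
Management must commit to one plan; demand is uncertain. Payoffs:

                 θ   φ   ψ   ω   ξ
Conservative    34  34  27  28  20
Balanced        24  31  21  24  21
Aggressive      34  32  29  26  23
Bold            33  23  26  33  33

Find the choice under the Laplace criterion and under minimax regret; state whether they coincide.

Row averages: Conservative=28.6, Balanced=24.2, Aggressive=28.8, Bold=29.6
Highest average = 29.6 → Bold.
Column bests: θ=34, φ=34, ψ=29, ω=33, ξ=33.
Conservative regrets: 0, 0, 2, 5, 13 → max 13
Balanced regrets: 10, 3, 8, 9, 12 → max 12
Aggressive regrets: 0, 2, 0, 7, 10 → max 10
Bold regrets: 1, 11, 3, 0, 0 → max 11
Smallest max regret = 10 → Aggressive.

laplace → Bold; minimax regret → Aggressive (disagree)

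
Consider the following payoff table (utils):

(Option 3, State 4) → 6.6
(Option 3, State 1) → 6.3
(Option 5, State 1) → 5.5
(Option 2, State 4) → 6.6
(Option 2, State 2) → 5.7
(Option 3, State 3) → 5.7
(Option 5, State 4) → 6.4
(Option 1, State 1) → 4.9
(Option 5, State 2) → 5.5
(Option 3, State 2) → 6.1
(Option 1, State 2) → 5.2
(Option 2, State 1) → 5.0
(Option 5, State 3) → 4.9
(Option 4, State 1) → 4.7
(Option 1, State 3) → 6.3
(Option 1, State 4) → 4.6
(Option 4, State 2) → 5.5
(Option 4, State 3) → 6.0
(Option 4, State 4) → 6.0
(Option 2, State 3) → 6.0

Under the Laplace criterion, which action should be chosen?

Option 3

Row averages: Option 1=5.25, Option 2=5.825, Option 3=6.175, Option 4=5.55, Option 5=5.575
Highest average = 6.175 → Option 3.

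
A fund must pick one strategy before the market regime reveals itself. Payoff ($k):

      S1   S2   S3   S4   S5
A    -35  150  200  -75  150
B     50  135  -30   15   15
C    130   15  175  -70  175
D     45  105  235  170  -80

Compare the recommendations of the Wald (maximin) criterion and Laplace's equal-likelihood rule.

maximin → B; laplace → D (disagree)

Row minima: A=-75, B=-30, C=-70, D=-80
Best worst-case = -30 → B.
Row averages: A=78, B=37, C=85, D=95
Highest average = 95 → D.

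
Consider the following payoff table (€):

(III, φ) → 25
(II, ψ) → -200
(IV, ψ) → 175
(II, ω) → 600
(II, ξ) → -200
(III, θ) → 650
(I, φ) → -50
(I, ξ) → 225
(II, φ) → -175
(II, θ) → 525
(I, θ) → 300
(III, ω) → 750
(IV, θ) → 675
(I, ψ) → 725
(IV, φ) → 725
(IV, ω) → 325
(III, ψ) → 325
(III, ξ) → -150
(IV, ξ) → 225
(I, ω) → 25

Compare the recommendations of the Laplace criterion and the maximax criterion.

laplace → IV; maximax → III (disagree)

Row averages: I=245, II=110, III=320, IV=425
Highest average = 425 → IV.
Row maxima: I=725, II=600, III=750, IV=725
Best best-case = 750 → III.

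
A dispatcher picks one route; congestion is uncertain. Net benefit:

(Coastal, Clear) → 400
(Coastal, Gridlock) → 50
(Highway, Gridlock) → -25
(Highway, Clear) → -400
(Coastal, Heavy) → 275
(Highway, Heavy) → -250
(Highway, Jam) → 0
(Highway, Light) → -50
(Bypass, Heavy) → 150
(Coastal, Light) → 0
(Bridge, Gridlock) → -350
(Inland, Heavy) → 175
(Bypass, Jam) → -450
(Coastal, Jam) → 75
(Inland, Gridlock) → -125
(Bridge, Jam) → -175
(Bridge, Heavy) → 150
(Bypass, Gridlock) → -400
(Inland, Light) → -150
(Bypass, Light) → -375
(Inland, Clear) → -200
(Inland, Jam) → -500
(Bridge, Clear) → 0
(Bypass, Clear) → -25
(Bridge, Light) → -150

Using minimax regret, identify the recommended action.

Coastal

Column bests: Clear=400, Light=0, Heavy=275, Jam=75, Gridlock=50.
Highway regrets: 800, 50, 525, 75, 75 → max 800
Bridge regrets: 400, 150, 125, 250, 400 → max 400
Coastal regrets: 0, 0, 0, 0, 0 → max 0
Inland regrets: 600, 150, 100, 575, 175 → max 600
Bypass regrets: 425, 375, 125, 525, 450 → max 525
Smallest max regret = 0 → Coastal.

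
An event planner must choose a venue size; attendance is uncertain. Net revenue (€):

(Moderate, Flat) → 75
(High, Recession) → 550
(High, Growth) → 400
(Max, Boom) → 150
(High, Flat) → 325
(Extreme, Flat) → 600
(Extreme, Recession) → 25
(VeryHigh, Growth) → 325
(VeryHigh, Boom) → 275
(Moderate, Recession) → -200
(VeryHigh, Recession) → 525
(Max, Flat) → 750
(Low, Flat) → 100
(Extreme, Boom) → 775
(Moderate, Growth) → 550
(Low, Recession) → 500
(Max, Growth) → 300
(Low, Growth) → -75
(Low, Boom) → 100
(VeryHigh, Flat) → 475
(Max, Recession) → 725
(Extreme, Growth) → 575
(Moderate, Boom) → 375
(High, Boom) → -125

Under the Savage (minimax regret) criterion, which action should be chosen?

Column bests: Recession=725, Flat=750, Growth=575, Boom=775.
Low regrets: 225, 650, 650, 675 → max 675
Moderate regrets: 925, 675, 25, 400 → max 925
High regrets: 175, 425, 175, 900 → max 900
VeryHigh regrets: 200, 275, 250, 500 → max 500
Extreme regrets: 700, 150, 0, 0 → max 700
Max regrets: 0, 0, 275, 625 → max 625
Smallest max regret = 500 → VeryHigh.

VeryHigh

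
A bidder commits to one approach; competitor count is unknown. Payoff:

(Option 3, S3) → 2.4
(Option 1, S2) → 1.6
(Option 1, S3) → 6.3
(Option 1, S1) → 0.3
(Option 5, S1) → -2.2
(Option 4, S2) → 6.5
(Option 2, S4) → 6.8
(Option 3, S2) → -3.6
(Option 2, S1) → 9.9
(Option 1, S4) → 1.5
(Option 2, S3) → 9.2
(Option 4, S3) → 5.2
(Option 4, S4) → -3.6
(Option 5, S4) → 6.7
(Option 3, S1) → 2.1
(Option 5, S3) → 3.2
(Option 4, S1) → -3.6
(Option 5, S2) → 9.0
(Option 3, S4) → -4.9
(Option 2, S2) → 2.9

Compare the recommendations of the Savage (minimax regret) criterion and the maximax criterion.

minimax regret → Option 2; maximax → Option 2 (agree)

Column bests: S1=9.9, S2=9.0, S3=9.2, S4=6.8.
Option 1 regrets: 9.6, 7.4, 2.9, 5.3 → max 9.6
Option 2 regrets: 0.0, 6.1, 0.0, 0.0 → max 6.1
Option 3 regrets: 7.8, 12.6, 6.8, 11.7 → max 12.6
Option 4 regrets: 13.5, 2.5, 4.0, 10.4 → max 13.5
Option 5 regrets: 12.1, 0.0, 6.0, 0.1 → max 12.1
Smallest max regret = 6.1 → Option 2.
Row maxima: Option 1=6.3, Option 2=9.9, Option 3=2.4, Option 4=6.5, Option 5=9.0
Best best-case = 9.9 → Option 2.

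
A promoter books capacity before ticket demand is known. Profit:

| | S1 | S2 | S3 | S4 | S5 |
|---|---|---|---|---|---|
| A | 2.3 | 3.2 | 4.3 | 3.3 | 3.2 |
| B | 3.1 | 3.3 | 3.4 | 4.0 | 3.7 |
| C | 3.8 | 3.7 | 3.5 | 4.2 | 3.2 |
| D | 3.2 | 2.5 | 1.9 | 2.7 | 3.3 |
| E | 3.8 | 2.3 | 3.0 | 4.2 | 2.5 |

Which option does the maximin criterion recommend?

C

Row minima: A=2.3, B=3.1, C=3.2, D=1.9, E=2.3
Best worst-case = 3.2 → C.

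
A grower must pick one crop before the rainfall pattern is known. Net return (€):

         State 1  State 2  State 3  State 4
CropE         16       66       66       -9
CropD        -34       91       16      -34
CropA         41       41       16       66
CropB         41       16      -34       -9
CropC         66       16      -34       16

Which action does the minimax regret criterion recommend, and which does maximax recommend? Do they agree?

minimax regret → CropA; maximax → CropD (disagree)

Column bests: State 1=66, State 2=91, State 3=66, State 4=66.
CropE regrets: 50, 25, 0, 75 → max 75
CropD regrets: 100, 0, 50, 100 → max 100
CropA regrets: 25, 50, 50, 0 → max 50
CropB regrets: 25, 75, 100, 75 → max 100
CropC regrets: 0, 75, 100, 50 → max 100
Smallest max regret = 50 → CropA.
Row maxima: CropE=66, CropD=91, CropA=66, CropB=41, CropC=66
Best best-case = 91 → CropD.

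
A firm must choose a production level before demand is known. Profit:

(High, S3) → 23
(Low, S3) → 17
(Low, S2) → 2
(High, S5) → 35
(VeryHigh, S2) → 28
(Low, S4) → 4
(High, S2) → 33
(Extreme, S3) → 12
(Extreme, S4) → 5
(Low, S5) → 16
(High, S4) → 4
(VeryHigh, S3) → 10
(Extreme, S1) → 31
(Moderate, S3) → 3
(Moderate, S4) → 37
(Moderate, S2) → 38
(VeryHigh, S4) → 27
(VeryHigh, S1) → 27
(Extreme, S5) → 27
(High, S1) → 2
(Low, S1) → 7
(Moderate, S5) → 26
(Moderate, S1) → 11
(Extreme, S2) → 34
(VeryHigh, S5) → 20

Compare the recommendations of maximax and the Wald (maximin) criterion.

Row maxima: Low=17, Moderate=38, High=35, VeryHigh=28, Extreme=34
Best best-case = 38 → Moderate.
Row minima: Low=2, Moderate=3, High=2, VeryHigh=10, Extreme=5
Best worst-case = 10 → VeryHigh.

maximax → Moderate; maximin → VeryHigh (disagree)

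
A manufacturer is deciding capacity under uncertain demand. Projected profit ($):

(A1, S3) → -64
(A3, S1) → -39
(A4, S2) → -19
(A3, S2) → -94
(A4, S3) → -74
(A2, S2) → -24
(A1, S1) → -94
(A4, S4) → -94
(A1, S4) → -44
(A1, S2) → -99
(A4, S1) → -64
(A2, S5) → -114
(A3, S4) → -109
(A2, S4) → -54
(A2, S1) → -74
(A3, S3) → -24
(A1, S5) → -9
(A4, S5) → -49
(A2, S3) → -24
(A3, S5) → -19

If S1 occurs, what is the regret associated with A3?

Best payoff under S1 is -39.
Regret = -39 − (-39) = 0.

0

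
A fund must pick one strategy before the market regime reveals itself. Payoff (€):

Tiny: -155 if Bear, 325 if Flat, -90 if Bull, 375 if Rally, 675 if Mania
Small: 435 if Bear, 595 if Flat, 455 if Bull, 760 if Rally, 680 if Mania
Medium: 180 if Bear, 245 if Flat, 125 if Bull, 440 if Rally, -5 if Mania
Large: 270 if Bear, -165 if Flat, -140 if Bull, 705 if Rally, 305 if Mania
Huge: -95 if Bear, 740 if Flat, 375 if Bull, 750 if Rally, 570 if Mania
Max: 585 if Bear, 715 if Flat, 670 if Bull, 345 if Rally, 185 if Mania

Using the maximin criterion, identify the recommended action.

Row minima: Tiny=-155, Small=435, Medium=-5, Large=-165, Huge=-95, Max=185
Best worst-case = 435 → Small.

Small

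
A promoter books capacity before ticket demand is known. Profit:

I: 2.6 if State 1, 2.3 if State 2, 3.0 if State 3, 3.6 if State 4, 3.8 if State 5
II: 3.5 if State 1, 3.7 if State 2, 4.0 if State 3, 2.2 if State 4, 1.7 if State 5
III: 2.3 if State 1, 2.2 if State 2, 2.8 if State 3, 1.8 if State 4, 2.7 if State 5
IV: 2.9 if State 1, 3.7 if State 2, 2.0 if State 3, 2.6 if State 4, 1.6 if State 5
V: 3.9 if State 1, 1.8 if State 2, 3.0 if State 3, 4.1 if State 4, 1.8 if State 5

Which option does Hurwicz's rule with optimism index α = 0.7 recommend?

I: 0.7·3.8 + 0.3·2.3 = 3.35
II: 0.7·4.0 + 0.3·1.7 = 3.31
III: 0.7·2.8 + 0.3·1.8 = 2.5
IV: 0.7·3.7 + 0.3·1.6 = 3.07
V: 0.7·4.1 + 0.3·1.8 = 3.41
Highest Hurwicz score = 3.41 → V.

V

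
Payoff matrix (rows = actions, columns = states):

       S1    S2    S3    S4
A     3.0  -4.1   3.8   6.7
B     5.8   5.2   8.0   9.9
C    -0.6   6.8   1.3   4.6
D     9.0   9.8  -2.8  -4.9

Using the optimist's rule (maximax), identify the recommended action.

Row maxima: A=6.7, B=9.9, C=6.8, D=9.8
Best best-case = 9.9 → B.

B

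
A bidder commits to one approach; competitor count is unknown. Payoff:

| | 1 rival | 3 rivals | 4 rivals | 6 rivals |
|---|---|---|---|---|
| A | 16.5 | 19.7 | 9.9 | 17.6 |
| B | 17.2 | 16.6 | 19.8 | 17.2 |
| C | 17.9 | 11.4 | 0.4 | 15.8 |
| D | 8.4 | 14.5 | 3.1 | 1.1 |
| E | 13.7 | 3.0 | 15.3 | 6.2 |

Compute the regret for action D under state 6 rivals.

16.5

Best payoff under 6 rivals is 17.6.
Regret = 17.6 − 1.1 = 16.5.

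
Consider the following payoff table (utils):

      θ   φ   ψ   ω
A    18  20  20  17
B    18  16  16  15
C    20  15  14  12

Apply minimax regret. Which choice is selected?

A

Column bests: θ=20, φ=20, ψ=20, ω=17.
A regrets: 2, 0, 0, 0 → max 2
B regrets: 2, 4, 4, 2 → max 4
C regrets: 0, 5, 6, 5 → max 6
Smallest max regret = 2 → A.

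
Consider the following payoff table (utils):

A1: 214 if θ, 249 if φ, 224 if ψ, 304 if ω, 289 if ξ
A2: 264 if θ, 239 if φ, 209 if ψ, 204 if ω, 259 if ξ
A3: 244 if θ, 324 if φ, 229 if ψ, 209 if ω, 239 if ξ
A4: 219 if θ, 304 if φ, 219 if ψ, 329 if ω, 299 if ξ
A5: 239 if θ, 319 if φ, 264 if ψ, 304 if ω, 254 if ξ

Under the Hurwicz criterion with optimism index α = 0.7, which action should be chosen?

A4

A1: 0.7·304 + 0.3·214 = 277
A2: 0.7·264 + 0.3·204 = 246
A3: 0.7·324 + 0.3·209 = 289.5
A4: 0.7·329 + 0.3·219 = 296
A5: 0.7·319 + 0.3·239 = 295
Highest Hurwicz score = 296 → A4.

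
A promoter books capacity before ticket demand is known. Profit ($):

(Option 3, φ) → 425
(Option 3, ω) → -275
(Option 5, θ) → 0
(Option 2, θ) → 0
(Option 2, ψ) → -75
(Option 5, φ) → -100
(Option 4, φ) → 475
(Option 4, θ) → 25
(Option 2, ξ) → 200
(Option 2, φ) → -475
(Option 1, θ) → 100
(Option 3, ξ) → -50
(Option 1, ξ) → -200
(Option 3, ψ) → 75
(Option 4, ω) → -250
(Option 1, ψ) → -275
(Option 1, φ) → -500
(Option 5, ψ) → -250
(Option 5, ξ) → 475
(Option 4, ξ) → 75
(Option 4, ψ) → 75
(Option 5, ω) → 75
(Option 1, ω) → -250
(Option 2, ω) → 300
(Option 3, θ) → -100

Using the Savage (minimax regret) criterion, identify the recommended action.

Option 4

Column bests: θ=100, φ=475, ψ=75, ω=300, ξ=475.
Option 1 regrets: 0, 975, 350, 550, 675 → max 975
Option 2 regrets: 100, 950, 150, 0, 275 → max 950
Option 3 regrets: 200, 50, 0, 575, 525 → max 575
Option 4 regrets: 75, 0, 0, 550, 400 → max 550
Option 5 regrets: 100, 575, 325, 225, 0 → max 575
Smallest max regret = 550 → Option 4.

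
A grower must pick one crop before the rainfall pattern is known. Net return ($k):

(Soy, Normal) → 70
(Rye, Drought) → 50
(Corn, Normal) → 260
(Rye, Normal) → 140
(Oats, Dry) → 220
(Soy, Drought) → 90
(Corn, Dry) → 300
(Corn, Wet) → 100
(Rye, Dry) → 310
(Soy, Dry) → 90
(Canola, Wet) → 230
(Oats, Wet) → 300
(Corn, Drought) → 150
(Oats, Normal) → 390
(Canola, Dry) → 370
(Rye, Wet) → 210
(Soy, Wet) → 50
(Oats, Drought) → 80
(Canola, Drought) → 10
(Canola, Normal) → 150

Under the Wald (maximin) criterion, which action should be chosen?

Corn

Row minima: Canola=10, Soy=50, Rye=50, Oats=80, Corn=100
Best worst-case = 100 → Corn.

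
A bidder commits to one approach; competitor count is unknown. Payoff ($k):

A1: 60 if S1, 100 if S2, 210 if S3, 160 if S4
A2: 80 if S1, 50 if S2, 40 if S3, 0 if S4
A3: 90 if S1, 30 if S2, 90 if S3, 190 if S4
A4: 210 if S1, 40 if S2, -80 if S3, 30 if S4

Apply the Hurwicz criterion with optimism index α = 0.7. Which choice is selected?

A1: 0.7·210 + 0.3·60 = 165
A2: 0.7·80 + 0.3·0 = 56
A3: 0.7·190 + 0.3·30 = 142
A4: 0.7·210 + 0.3·(-80) = 123
Highest Hurwicz score = 165 → A1.

A1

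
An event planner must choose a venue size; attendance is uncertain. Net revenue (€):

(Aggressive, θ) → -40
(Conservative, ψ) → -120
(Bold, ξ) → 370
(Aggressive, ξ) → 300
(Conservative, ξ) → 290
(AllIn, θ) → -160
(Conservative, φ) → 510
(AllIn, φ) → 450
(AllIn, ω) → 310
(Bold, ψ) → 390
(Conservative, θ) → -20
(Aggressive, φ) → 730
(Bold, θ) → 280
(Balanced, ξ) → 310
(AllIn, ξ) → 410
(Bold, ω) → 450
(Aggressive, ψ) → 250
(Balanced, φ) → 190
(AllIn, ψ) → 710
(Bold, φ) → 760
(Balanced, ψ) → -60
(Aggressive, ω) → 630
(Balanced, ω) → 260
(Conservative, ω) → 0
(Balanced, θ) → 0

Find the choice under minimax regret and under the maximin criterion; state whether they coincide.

Column bests: θ=280, φ=760, ψ=710, ω=630, ξ=410.
Conservative regrets: 300, 250, 830, 630, 120 → max 830
Balanced regrets: 280, 570, 770, 370, 100 → max 770
Aggressive regrets: 320, 30, 460, 0, 110 → max 460
Bold regrets: 0, 0, 320, 180, 40 → max 320
AllIn regrets: 440, 310, 0, 320, 0 → max 440
Smallest max regret = 320 → Bold.
Row minima: Conservative=-120, Balanced=-60, Aggressive=-40, Bold=280, AllIn=-160
Best worst-case = 280 → Bold.

minimax regret → Bold; maximin → Bold (agree)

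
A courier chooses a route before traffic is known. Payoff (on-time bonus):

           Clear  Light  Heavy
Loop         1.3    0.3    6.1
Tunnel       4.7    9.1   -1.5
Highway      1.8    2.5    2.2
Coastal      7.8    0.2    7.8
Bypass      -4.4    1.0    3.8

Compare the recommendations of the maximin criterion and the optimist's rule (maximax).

Row minima: Loop=0.3, Tunnel=-1.5, Highway=1.8, Coastal=0.2, Bypass=-4.4
Best worst-case = 1.8 → Highway.
Row maxima: Loop=6.1, Tunnel=9.1, Highway=2.5, Coastal=7.8, Bypass=3.8
Best best-case = 9.1 → Tunnel.

maximin → Highway; maximax → Tunnel (disagree)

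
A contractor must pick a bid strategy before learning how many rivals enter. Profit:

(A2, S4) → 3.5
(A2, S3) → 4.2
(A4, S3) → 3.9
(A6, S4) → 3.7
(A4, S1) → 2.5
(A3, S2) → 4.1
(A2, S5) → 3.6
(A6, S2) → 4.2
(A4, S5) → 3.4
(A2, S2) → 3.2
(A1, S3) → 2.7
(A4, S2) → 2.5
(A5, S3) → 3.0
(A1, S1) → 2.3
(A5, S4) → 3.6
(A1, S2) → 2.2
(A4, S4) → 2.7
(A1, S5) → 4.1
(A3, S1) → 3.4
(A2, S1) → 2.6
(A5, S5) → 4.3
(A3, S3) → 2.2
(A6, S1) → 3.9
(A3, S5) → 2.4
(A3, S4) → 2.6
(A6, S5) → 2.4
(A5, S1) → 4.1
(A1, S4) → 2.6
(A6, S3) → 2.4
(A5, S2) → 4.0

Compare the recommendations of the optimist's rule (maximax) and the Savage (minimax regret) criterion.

maximax → A5; minimax regret → A5 (agree)

Row maxima: A1=4.1, A2=4.2, A3=4.1, A4=3.9, A5=4.3, A6=4.2
Best best-case = 4.3 → A5.
Column bests: S1=4.1, S2=4.2, S3=4.2, S4=3.7, S5=4.3.
A1 regrets: 1.8, 2.0, 1.5, 1.1, 0.2 → max 2.0
A2 regrets: 1.5, 1.0, 0.0, 0.2, 0.7 → max 1.5
A3 regrets: 0.7, 0.1, 2.0, 1.1, 1.9 → max 2.0
A4 regrets: 1.6, 1.7, 0.3, 1.0, 0.9 → max 1.7
A5 regrets: 0.0, 0.2, 1.2, 0.1, 0.0 → max 1.2
A6 regrets: 0.2, 0.0, 1.8, 0.0, 1.9 → max 1.9
Smallest max regret = 1.2 → A5.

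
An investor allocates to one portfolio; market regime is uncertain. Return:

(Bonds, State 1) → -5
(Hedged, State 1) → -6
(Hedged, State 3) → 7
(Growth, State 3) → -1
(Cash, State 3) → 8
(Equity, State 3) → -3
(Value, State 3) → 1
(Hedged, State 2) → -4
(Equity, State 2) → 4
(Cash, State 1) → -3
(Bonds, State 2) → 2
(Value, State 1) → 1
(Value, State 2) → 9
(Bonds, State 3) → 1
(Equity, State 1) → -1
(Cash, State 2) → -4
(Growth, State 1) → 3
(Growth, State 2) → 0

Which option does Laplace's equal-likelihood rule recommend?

Value

Row averages: Value=11/3, Hedged=-1, Bonds=-2/3, Cash=1/3, Equity=0, Growth=2/3
Highest average = 11/3 → Value.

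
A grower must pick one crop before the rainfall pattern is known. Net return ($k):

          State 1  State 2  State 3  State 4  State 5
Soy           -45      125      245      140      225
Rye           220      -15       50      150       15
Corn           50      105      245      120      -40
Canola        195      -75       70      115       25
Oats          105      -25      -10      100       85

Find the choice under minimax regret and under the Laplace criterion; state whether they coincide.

Column bests: State 1=220, State 2=125, State 3=245, State 4=150, State 5=225.
Soy regrets: 265, 0, 0, 10, 0 → max 265
Rye regrets: 0, 140, 195, 0, 210 → max 210
Corn regrets: 170, 20, 0, 30, 265 → max 265
Canola regrets: 25, 200, 175, 35, 200 → max 200
Oats regrets: 115, 150, 255, 50, 140 → max 255
Smallest max regret = 200 → Canola.
Row averages: Soy=138, Rye=84, Corn=96, Canola=66, Oats=51
Highest average = 138 → Soy.

minimax regret → Canola; laplace → Soy (disagree)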